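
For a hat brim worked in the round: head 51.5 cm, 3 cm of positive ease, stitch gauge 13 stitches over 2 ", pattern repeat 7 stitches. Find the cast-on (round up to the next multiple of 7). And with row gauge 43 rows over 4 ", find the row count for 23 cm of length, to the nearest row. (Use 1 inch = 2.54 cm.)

Cast on 140 stitches; work 97 rows.

Finished = 51.5 + 3 = 54.5 cm.
54.5 cm × 1/2.54 = 21.46 inches.
13/2 = 6.5 sts per in; 21.46 × 6.5 = 139.47 sts.
Next multiple of 7 → 140.
23 cm = 9.06 inches; × 10.75 = 97.34 → 97 rows.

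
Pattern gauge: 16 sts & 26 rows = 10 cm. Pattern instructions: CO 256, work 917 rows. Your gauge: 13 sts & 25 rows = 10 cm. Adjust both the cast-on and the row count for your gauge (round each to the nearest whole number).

Stitches: 256 × 13/16 = 208.00 → 208.
Rows: 917 × 25/26 = 881.73 → 882.

Cast on 208 stitches; work 882 rows.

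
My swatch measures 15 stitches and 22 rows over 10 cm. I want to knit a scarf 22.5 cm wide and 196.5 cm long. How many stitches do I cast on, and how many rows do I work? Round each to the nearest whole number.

Cast on 34 stitches and work 432 rows.

Stitch gauge = 15/10 = 1.5 sts/cm; 22.5 × 1.5 = 33.75 → 34 sts.
Row gauge = 22/10 = 2.2 rows/cm; 196.5 × 2.2 = 432.30 → 432 rows.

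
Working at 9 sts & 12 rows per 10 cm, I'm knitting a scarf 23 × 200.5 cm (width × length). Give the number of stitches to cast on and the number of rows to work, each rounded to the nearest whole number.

Cast on 21 stitches and work 241 rows.

Stitch gauge = 9/10 = 0.9 sts/cm; 23 × 0.9 = 20.70 → 21 sts.
Row gauge = 12/10 = 1.2 rows/cm; 200.5 × 1.2 = 240.60 → 241 rows.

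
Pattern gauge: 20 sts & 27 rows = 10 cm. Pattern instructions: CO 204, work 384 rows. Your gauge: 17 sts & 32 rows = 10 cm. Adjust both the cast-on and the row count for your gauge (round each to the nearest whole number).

Stitches: 204 × 17/20 = 173.40 → 173.
Rows: 384 × 32/27 = 455.11 → 455.

Cast on 173 stitches; work 455 rows.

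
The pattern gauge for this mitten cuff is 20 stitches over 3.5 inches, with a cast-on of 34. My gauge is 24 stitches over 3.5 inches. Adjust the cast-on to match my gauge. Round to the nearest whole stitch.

Cast on 41 stitches.

Scale factor = 24 / 20 = 1.200.
34 × 24 / 20 = 40.80 sts.
→ 41 sts.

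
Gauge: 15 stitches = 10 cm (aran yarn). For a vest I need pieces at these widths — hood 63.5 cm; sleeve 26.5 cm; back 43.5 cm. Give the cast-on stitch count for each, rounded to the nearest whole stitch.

Rate = 15/10 = 1.5 sts per cm.
hood: 63.5 × 1.5 = 95.25 → 95.
sleeve: 26.5 × 1.5 = 39.75 → 40.
back: 43.5 × 1.5 = 65.25 → 65.

hood 95; sleeve 40; back 65.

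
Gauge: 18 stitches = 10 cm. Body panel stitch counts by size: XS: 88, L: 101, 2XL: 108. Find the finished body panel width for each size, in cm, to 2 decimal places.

XS 48.89 cm; L 56.11 cm; 2XL 60.00 cm.

18/10 = 1.8 sts per cm.
XS: 88 / 1.8 = 48.889 → 48.89 cm.
L: 101 / 1.8 = 56.111 → 56.11 cm.
2XL: 108 / 1.8 = 60.000 → 60.00 cm.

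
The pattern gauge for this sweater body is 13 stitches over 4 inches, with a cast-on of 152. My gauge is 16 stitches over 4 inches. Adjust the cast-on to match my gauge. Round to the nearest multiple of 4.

CO 188 sts.

Scale factor = 16 / 13 = 1.231.
152 × 16 / 13 = 187.08 sts.
→ 188 sts.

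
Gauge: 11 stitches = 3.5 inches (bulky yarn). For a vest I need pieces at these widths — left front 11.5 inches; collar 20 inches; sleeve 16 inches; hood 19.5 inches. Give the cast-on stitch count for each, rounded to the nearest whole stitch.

left front 36; collar 63; sleeve 50; hood 61.

Rate = 11/3.5 = 3.143 sts per in.
left front: 11.5 × 3.143 = 36.14 → 36.
collar: 20 × 3.143 = 62.86 → 63.
sleeve: 16 × 3.143 = 50.29 → 50.
hood: 19.5 × 3.143 = 61.29 → 61.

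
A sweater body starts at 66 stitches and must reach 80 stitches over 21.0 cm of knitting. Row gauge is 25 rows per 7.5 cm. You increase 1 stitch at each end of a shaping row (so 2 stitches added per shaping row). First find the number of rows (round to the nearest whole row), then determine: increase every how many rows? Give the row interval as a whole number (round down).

Increase every 10th row.

Rows = 21.0 × 3.333 = 70.0 → 70 rows.
Stitches to add: 14 → 7 shaping rows (at 2 st each).
70 / 7 = 10.00 → every 10 rows.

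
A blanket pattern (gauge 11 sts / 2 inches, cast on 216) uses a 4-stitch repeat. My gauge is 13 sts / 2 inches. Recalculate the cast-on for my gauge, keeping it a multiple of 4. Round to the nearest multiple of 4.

CO 256 sts.

216 × 13 / 11 = 255.27.
Nearest multiple of 4: 256.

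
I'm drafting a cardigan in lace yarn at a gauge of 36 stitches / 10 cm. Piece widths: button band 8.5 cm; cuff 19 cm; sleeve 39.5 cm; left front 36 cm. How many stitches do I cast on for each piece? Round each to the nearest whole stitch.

button band 31; cuff 68; sleeve 142; left front 130.

Rate = 36/10 = 3.6 sts per cm.
button band: 8.5 × 3.6 = 30.60 → 31.
cuff: 19 × 3.6 = 68.40 → 68.
sleeve: 39.5 × 3.6 = 142.20 → 142.
left front: 36 × 3.6 = 129.60 → 130.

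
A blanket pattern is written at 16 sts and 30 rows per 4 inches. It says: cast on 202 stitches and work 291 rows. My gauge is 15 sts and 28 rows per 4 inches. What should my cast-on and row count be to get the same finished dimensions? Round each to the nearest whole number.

Cast on 189 stitches; work 272 rows.

Stitches: 202 × 15/16 = 189.38 → 189.
Rows: 291 × 28/30 = 271.60 → 272.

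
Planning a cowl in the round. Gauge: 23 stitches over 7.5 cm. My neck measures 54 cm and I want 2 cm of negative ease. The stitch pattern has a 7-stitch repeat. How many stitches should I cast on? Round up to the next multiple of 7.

CO 161 sts.

Finished = 54 − 2 = 52 cm.
23 / 7.5 = 3.067 sts/cm.
52 × 3.067 = 159.47 sts.
Next multiple of 7: 161.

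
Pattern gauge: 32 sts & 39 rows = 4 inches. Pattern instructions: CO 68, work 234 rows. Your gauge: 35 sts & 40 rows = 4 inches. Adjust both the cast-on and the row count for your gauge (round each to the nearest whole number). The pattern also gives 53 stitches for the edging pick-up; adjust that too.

Cast on 74 stitches; work 240 rows; edging pick-up 58 stitches.

Stitches: 68 × 35/32 = 74.38 → 74.
Rows: 234 × 40/39 = 240.00 → 240.
edging pick-up: 53 × 35/32 = 57.97 → 58.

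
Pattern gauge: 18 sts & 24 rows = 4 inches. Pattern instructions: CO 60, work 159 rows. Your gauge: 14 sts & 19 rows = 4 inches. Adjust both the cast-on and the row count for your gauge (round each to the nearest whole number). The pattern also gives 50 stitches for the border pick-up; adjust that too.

Cast on 47 stitches; work 126 rows; border pick-up 39 stitches.

Stitches: 60 × 14/18 = 46.67 → 47.
Rows: 159 × 19/24 = 125.88 → 126.
border pick-up: 50 × 14/18 = 38.89 → 39.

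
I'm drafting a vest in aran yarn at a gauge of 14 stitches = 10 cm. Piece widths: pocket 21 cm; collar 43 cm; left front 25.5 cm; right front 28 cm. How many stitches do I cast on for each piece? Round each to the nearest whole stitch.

Rate = 14/10 = 1.4 sts per cm.
pocket: 21 × 1.4 = 29.40 → 29.
collar: 43 × 1.4 = 60.20 → 60.
left front: 25.5 × 1.4 = 35.70 → 36.
right front: 28 × 1.4 = 39.20 → 39.

pocket 29; collar 60; left front 36; right front 39.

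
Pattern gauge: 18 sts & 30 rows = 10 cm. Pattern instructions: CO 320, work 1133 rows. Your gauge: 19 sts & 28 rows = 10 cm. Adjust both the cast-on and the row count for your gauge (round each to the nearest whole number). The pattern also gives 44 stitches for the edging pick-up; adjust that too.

Stitches: 320 × 19/18 = 337.78 → 338.
Rows: 1133 × 28/30 = 1057.47 → 1057.
edging pick-up: 44 × 19/18 = 46.44 → 46.

Cast on 338 stitches; work 1057 rows; edging pick-up 46 stitches.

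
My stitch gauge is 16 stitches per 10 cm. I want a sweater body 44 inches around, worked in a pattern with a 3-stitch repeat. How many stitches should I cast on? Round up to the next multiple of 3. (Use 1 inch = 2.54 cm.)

44 in = 44 × 2.54 = 111.76 cm.
16 / 10 = 1.6 sts/cm.
111.76 × 1.6 = 178.82 sts.
→ 180.

CO 180 sts.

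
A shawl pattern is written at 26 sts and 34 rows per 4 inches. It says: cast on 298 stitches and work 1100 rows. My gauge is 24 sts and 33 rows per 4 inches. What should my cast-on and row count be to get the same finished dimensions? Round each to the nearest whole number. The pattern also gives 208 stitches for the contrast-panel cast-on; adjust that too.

Cast on 275 stitches; work 1068 rows; contrast-panel cast-on 192 stitches.

Stitches: 298 × 24/26 = 275.08 → 275.
Rows: 1100 × 33/34 = 1067.65 → 1068.
contrast-panel cast-on: 208 × 24/26 = 192.00 → 192.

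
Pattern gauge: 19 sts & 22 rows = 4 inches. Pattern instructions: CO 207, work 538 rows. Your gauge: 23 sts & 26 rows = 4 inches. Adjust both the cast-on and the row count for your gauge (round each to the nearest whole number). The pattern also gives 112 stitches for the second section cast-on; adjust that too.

Cast on 251 stitches; work 636 rows; second section cast-on 136 stitches.

Stitches: 207 × 23/19 = 250.58 → 251.
Rows: 538 × 26/22 = 635.82 → 636.
second section cast-on: 112 × 23/19 = 135.58 → 136.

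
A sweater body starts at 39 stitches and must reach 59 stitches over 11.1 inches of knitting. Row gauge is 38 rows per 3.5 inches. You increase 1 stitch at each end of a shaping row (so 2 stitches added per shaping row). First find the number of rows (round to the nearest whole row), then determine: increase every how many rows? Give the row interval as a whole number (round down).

Rows = 11.1 × 10.857 = 120.5 → 121 rows.
Stitches to add: 20 → 10 shaping rows (at 2 st each).
121 / 10 = 12.10 → every 12 rows.

Increase every 12th row.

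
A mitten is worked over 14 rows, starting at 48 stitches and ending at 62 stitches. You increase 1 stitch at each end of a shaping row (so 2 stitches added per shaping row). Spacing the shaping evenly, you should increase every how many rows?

Stitches to add: |62 − 48| = 14.
Shaping rows needed: 14 / 2 = 7.
14 rows / 7 = every 2 rows.

Increase every 2nd row.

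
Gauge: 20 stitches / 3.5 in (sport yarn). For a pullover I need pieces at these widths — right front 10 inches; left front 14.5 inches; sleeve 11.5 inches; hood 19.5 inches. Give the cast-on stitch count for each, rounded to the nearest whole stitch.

Rate = 20/3.5 = 5.714 sts per in.
right front: 10 × 5.714 = 57.14 → 57.
left front: 14.5 × 5.714 = 82.86 → 83.
sleeve: 11.5 × 5.714 = 65.71 → 66.
hood: 19.5 × 5.714 = 111.43 → 111.

right front 57; left front 83; sleeve 66; hood 111.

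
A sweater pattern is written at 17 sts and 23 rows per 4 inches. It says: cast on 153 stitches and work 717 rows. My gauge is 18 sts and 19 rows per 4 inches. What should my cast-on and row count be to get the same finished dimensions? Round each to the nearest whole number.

Stitches: 153 × 18/17 = 162.00 → 162.
Rows: 717 × 19/23 = 592.30 → 592.

Cast on 162 stitches; work 592 rows.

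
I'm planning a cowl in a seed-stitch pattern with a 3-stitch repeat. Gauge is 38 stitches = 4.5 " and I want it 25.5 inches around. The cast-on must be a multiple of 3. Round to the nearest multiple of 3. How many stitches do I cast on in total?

38 / 4.5 = 8.444 sts per inch.
25.5 × 8.444 = 215.33 sts.
Nearest multiple of 3: 216.

Cast on 216 stitches.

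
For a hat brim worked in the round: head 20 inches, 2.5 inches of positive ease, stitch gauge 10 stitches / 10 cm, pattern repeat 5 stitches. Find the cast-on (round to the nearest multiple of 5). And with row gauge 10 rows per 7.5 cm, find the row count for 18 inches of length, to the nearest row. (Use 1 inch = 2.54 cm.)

Cast on 55 stitches; work 61 rows.

Finished = 20 + 2.5 = 22.5 inches.
22.5 inches × 2.54 = 57.15 cm.
10/10 = 1 sts per cm; 57.15 × 1 = 57.15 sts.
Nearest multiple of 5 → 55.
18 inches = 45.72 cm; × 1.333 = 60.96 → 61 rows.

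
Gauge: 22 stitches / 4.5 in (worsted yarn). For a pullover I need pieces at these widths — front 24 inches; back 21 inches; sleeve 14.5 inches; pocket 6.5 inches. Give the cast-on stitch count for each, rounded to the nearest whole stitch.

Rate = 22/4.5 = 4.889 sts per in.
front: 24 × 4.889 = 117.33 → 117.
back: 21 × 4.889 = 102.67 → 103.
sleeve: 14.5 × 4.889 = 70.89 → 71.
pocket: 6.5 × 4.889 = 31.78 → 32.

front 117; back 103; sleeve 71; pocket 32.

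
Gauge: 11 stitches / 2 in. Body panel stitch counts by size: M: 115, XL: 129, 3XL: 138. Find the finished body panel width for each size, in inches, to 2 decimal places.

11/2 = 5.5 sts per in.
M: 115 / 5.5 = 20.909 → 20.91 in.
XL: 129 / 5.5 = 23.455 → 23.45 in.
3XL: 138 / 5.5 = 25.091 → 25.09 in.

M 20.91 inches; XL 23.45 inches; 3XL 25.09 inches.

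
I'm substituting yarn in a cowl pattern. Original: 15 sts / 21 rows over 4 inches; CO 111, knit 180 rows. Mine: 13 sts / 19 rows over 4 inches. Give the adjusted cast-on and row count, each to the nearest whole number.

Cast on 96 stitches; work 163 rows.

Stitches: 111 × 13/15 = 96.20 → 96.
Rows: 180 × 19/21 = 162.86 → 163.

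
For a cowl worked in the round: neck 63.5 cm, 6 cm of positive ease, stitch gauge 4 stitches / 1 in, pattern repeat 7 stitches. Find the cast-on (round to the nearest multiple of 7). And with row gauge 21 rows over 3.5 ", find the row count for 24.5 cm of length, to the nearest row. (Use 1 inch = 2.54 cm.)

Finished = 63.5 + 6 = 69.5 cm.
69.5 cm × 1/2.54 = 27.36 inches.
4/1 = 4 sts per in; 27.36 × 4 = 109.45 sts.
Nearest multiple of 7 → 112.
24.5 cm = 9.65 inches; × 6 = 57.87 → 58 rows.

Cast on 112 stitches; work 58 rows.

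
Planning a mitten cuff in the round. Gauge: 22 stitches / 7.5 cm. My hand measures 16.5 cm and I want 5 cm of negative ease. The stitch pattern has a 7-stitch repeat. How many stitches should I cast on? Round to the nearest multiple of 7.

CO 35 sts.

Finished = 16.5 − 5 = 11.5 cm.
22 / 7.5 = 2.933 sts/cm.
11.5 × 2.933 = 33.73 sts.
Nearest multiple of 7: 35.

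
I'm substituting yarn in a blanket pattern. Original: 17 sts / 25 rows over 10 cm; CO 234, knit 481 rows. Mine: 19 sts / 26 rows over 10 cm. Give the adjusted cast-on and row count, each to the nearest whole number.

Cast on 262 stitches; work 500 rows.

Stitches: 234 × 19/17 = 261.53 → 262.
Rows: 481 × 26/25 = 500.24 → 500.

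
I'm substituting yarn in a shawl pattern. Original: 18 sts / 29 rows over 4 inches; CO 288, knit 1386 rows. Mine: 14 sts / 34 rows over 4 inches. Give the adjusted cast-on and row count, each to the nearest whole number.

Stitches: 288 × 14/18 = 224.00 → 224.
Rows: 1386 × 34/29 = 1624.97 → 1625.

Cast on 224 stitches; work 1625 rows.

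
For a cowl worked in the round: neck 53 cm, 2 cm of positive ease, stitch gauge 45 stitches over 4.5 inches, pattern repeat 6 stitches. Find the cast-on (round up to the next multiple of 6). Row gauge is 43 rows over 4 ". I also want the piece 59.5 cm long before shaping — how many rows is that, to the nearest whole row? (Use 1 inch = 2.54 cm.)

Finished = 53 + 2 = 55 cm.
55 cm × 1/2.54 = 21.65 inches.
45/4.5 = 10 sts per in; 21.65 × 10 = 216.54 sts.
Next multiple of 6 → 222.
59.5 cm = 23.43 inches; × 10.75 = 251.82 → 252 rows.

Cast on 222 stitches; work 252 rows.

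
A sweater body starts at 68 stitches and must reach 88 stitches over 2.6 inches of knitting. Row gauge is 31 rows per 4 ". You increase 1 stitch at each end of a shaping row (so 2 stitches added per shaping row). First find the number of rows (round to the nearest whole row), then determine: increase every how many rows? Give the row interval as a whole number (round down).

Increase every 2nd row.

Rows = 2.6 × 7.75 = 20.2 → 20 rows.
Stitches to add: 20 → 10 shaping rows (at 2 st each).
20 / 10 = 2.00 → every 2 rows.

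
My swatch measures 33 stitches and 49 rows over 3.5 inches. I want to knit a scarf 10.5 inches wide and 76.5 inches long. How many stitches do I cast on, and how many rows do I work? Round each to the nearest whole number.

Stitch gauge = 33/3.5 = 9.429 sts/in; 10.5 × 9.429 = 99.00 → 99 sts.
Row gauge = 49/3.5 = 14 rows/in; 76.5 × 14 = 1071.00 → 1071 rows.

Cast on 99 stitches and work 1071 rows.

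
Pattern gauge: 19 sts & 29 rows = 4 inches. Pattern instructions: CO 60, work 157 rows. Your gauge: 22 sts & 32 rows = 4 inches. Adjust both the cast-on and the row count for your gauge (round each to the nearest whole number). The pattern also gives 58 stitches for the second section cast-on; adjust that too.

Cast on 69 stitches; work 173 rows; second section cast-on 67 stitches.

Stitches: 60 × 22/19 = 69.47 → 69.
Rows: 157 × 32/29 = 173.24 → 173.
second section cast-on: 58 × 22/19 = 67.16 → 67.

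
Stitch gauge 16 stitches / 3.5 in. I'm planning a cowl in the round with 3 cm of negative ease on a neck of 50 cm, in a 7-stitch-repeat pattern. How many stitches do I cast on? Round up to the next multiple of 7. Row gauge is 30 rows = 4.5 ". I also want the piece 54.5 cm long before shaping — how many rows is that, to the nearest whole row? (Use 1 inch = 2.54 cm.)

Finished = 50 − 3 = 47 cm.
47 cm × 1/2.54 = 18.50 inches.
16/3.5 = 4.571 sts per in; 18.50 × 4.571 = 84.59 sts.
Next multiple of 7 → 91.
54.5 cm = 21.46 inches; × 6.667 = 143.04 → 143 rows.

Cast on 91 stitches; work 143 rows.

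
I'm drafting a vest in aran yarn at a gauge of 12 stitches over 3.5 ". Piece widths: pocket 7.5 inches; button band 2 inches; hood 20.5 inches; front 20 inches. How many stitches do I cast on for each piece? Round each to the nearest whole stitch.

Rate = 12/3.5 = 3.429 sts per in.
pocket: 7.5 × 3.429 = 25.71 → 26.
button band: 2 × 3.429 = 6.86 → 7.
hood: 20.5 × 3.429 = 70.29 → 70.
front: 20 × 3.429 = 68.57 → 69.

pocket 26; button band 7; hood 70; front 69.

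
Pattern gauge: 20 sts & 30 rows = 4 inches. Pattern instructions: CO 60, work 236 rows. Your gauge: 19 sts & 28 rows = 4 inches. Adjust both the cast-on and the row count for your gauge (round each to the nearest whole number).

Cast on 57 stitches; work 220 rows.

Stitches: 60 × 19/20 = 57.00 → 57.
Rows: 236 × 28/30 = 220.27 → 220.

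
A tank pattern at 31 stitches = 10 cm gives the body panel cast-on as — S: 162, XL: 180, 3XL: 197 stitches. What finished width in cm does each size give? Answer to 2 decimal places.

31/10 = 3.1 sts per cm.
S: 162 / 3.1 = 52.258 → 52.26 cm.
XL: 180 / 3.1 = 58.065 → 58.06 cm.
3XL: 197 / 3.1 = 63.548 → 63.55 cm.

S 52.26 cm; XL 58.06 cm; 3XL 63.55 cm.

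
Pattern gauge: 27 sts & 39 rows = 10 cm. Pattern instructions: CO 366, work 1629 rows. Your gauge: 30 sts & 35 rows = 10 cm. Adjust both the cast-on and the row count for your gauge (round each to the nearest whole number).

Stitches: 366 × 30/27 = 406.67 → 407.
Rows: 1629 × 35/39 = 1461.92 → 1462.

Cast on 407 stitches; work 1462 rows.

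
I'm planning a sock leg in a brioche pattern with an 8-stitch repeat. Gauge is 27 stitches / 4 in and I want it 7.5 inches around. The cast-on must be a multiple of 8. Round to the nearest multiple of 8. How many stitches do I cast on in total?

48 stitches.

27 / 4 = 6.75 sts per inch.
7.5 × 6.75 = 50.62 sts.
Nearest multiple of 8: 48.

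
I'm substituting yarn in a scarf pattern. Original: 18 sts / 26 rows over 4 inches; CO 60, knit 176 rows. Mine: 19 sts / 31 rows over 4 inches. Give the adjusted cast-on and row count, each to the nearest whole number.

Stitches: 60 × 19/18 = 63.33 → 63.
Rows: 176 × 31/26 = 209.85 → 210.

Cast on 63 stitches; work 210 rows.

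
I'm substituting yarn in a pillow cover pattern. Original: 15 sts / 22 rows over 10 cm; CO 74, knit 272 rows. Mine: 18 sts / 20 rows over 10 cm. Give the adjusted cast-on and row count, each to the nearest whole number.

Stitches: 74 × 18/15 = 88.80 → 89.
Rows: 272 × 20/22 = 247.27 → 247.

Cast on 89 stitches; work 247 rows.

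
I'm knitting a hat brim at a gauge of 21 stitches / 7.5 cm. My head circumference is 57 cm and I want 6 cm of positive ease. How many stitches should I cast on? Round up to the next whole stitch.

Finished = 57 + 6 = 63 cm.
21 / 7.5 = 2.8 sts per cm.
63.00 × 2.8 = 176.40 sts.
→ 177 sts.

CO 177 sts.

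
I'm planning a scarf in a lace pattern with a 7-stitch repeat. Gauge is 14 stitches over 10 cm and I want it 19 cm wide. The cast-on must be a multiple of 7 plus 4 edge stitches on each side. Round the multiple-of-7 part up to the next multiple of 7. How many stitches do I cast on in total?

CO 29 sts.

14 / 10 = 1.4 sts per cm.
19 × 1.4 = 26.60 sts.
Less 8 edge sts → 18.60 for the repeat.
Next multiple of 7: 21.
Add back 8 edge sts → 29.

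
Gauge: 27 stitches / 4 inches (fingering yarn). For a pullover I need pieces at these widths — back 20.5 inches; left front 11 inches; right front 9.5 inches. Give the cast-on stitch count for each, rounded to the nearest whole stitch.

Rate = 27/4 = 6.75 sts per in.
back: 20.5 × 6.75 = 138.38 → 138.
left front: 11 × 6.75 = 74.25 → 74.
right front: 9.5 × 6.75 = 64.12 → 64.

back 138; left front 74; right front 64.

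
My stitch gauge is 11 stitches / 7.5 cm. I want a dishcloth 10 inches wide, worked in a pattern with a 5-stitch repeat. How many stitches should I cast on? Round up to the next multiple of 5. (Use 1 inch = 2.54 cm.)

Cast on 40 stitches.

10 in = 10 × 2.54 = 25.40 cm.
11 / 7.5 = 1.467 sts/cm.
25.40 × 1.467 = 37.25 sts.
→ 40.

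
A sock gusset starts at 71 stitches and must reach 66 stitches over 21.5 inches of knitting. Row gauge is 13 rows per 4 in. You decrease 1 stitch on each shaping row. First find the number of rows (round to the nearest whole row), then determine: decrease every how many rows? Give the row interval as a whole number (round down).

Rows = 21.5 × 3.25 = 69.9 → 70 rows.
Stitches to remove: 5 → 5 shaping rows (at 1 st each).
70 / 5 = 14.00 → every 14 rows.

Decrease every 14th row.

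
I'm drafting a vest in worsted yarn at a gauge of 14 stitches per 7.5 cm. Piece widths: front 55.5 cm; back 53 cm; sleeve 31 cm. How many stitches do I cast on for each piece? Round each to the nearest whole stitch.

front 104; back 99; sleeve 58.

Rate = 14/7.5 = 1.867 sts per cm.
front: 55.5 × 1.867 = 103.60 → 104.
back: 53 × 1.867 = 98.93 → 99.
sleeve: 31 × 1.867 = 57.87 → 58.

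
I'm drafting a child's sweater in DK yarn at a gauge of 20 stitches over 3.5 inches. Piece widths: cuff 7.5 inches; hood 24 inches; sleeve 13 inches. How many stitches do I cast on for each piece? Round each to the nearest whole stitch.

Rate = 20/3.5 = 5.714 sts per in.
cuff: 7.5 × 5.714 = 42.86 → 43.
hood: 24 × 5.714 = 137.14 → 137.
sleeve: 13 × 5.714 = 74.29 → 74.

cuff 43; hood 137; sleeve 74.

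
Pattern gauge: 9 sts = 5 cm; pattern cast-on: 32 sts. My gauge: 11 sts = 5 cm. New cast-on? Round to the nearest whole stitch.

Scale factor = 11 / 9 = 1.222.
32 × 11 / 9 = 39.11 sts.
→ 39 sts.

39 stitches.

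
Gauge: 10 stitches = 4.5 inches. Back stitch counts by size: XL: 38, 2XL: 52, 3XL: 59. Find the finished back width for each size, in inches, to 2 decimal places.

XL 17.10 inches; 2XL 23.40 inches; 3XL 26.55 inches.

10/4.5 = 2.222 sts per in.
XL: 38 / 2.222 = 17.100 → 17.10 in.
2XL: 52 / 2.222 = 23.400 → 23.40 in.
3XL: 59 / 2.222 = 26.550 → 26.55 in.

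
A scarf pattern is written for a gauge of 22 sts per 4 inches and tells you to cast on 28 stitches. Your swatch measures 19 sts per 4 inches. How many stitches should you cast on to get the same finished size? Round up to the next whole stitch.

Scale factor = 19 / 22 = 0.864.
28 × 19 / 22 = 24.18 sts.
→ 25 sts.

25 stitches.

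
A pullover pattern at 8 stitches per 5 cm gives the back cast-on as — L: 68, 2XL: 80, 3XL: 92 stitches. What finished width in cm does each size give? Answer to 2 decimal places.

L 42.50 cm; 2XL 50.00 cm; 3XL 57.50 cm.

8/5 = 1.6 sts per cm.
L: 68 / 1.6 = 42.500 → 42.50 cm.
2XL: 80 / 1.6 = 50.000 → 50.00 cm.
3XL: 92 / 1.6 = 57.500 → 57.50 cm.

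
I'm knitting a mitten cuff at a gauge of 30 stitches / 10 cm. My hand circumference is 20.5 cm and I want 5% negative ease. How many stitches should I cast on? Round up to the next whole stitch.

59 stitches.

Finished = 20.5 × 0.95 = 19.48 cm.
30 / 10 = 3 sts per cm.
19.48 × 3 = 58.42 sts.
→ 59 sts.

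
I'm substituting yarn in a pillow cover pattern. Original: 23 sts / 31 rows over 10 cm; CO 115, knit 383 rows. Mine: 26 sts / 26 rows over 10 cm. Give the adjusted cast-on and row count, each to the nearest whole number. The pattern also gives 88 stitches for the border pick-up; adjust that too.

Stitches: 115 × 26/23 = 130.00 → 130.
Rows: 383 × 26/31 = 321.23 → 321.
border pick-up: 88 × 26/23 = 99.48 → 99.

Cast on 130 stitches; work 321 rows; border pick-up 99 stitches.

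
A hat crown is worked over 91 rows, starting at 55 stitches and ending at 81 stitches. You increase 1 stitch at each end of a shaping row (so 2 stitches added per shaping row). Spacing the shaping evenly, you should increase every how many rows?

Increase every 7th row.

Stitches to add: |81 − 55| = 26.
Shaping rows needed: 26 / 2 = 13.
91 rows / 13 = every 7 rows.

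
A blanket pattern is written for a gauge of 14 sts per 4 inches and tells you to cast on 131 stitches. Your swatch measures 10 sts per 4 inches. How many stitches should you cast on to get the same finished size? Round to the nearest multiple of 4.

Scale factor = 10 / 14 = 0.714.
131 × 10 / 14 = 93.57 sts.
→ 92 sts.

Cast on 92 stitches.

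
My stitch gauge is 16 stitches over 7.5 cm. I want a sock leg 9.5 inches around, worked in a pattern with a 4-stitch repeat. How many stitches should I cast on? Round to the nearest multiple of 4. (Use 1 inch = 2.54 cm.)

9.5 in = 9.5 × 2.54 = 24.13 cm.
16 / 7.5 = 2.133 sts/cm.
24.13 × 2.133 = 51.48 sts.
→ 52.

CO 52 sts.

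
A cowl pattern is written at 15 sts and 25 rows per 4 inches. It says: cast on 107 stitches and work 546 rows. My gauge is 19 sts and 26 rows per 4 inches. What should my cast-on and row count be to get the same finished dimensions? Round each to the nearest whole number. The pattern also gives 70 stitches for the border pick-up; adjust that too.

Stitches: 107 × 19/15 = 135.53 → 136.
Rows: 546 × 26/25 = 567.84 → 568.
border pick-up: 70 × 19/15 = 88.67 → 89.

Cast on 136 stitches; work 568 rows; border pick-up 89 stitches.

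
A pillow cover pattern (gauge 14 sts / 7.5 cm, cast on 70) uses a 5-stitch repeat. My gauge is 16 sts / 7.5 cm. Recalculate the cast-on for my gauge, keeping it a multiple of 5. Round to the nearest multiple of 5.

70 × 16 / 14 = 80.00.
Nearest multiple of 5: 80.

CO 80 sts.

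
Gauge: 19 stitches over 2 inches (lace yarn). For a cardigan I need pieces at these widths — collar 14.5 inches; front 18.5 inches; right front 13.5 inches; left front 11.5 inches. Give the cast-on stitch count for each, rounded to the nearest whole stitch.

Rate = 19/2 = 9.5 sts per in.
collar: 14.5 × 9.5 = 137.75 → 138.
front: 18.5 × 9.5 = 175.75 → 176.
right front: 13.5 × 9.5 = 128.25 → 128.
left front: 11.5 × 9.5 = 109.25 → 109.

collar 138; front 176; right front 128; left front 109.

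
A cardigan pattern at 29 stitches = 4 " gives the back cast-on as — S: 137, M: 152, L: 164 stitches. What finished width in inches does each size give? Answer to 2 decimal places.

29/4 = 7.25 sts per in.
S: 137 / 7.25 = 18.897 → 18.90 in.
M: 152 / 7.25 = 20.966 → 20.97 in.
L: 164 / 7.25 = 22.621 → 22.62 in.

S 18.90 inches; M 20.97 inches; L 22.62 inches.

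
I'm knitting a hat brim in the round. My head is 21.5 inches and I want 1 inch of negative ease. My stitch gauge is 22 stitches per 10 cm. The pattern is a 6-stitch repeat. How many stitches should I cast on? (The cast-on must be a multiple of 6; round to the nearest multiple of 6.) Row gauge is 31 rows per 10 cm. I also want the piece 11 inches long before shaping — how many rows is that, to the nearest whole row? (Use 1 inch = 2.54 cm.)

Cast on 114 stitches; work 87 rows.

Finished = 21.5 − 1 = 20.5 inches.
20.5 inches × 2.54 = 52.07 cm.
22/10 = 2.2 sts per cm; 52.07 × 2.2 = 114.55 sts.
Nearest multiple of 6 → 114.
11 inches = 27.94 cm; × 3.1 = 86.61 → 87 rows.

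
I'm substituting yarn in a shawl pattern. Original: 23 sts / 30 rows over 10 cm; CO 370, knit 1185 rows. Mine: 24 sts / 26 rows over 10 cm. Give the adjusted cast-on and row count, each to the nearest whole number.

Stitches: 370 × 24/23 = 386.09 → 386.
Rows: 1185 × 26/30 = 1027.00 → 1027.

Cast on 386 stitches; work 1027 rows.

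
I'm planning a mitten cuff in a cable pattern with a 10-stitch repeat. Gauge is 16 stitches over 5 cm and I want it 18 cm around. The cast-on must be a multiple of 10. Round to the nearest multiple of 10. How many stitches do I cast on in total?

16 / 5 = 3.2 sts per cm.
18 × 3.2 = 57.60 sts.
Nearest multiple of 10: 60.

CO 60 sts.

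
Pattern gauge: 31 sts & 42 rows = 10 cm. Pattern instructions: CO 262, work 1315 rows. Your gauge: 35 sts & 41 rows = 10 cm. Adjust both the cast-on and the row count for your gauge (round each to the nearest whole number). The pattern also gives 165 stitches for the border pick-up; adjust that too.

Stitches: 262 × 35/31 = 295.81 → 296.
Rows: 1315 × 41/42 = 1283.69 → 1284.
border pick-up: 165 × 35/31 = 186.29 → 186.

Cast on 296 stitches; work 1284 rows; border pick-up 186 stitches.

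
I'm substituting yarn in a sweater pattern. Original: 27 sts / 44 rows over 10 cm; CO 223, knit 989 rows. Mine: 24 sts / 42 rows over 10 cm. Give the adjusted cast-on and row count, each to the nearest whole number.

Cast on 198 stitches; work 944 rows.

Stitches: 223 × 24/27 = 198.22 → 198.
Rows: 989 × 42/44 = 944.05 → 944.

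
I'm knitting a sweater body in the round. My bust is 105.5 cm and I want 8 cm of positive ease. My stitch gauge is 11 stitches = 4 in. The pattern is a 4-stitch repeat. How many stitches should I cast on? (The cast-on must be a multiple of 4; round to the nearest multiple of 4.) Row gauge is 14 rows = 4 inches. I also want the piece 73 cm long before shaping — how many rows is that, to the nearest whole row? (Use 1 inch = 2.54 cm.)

Cast on 124 stitches; work 101 rows.

Finished = 105.5 + 8 = 113.5 cm.
113.5 cm × 1/2.54 = 44.69 inches.
11/4 = 2.75 sts per in; 44.69 × 2.75 = 122.88 sts.
Nearest multiple of 4 → 124.
73 cm = 28.74 inches; × 3.5 = 100.59 → 101 rows.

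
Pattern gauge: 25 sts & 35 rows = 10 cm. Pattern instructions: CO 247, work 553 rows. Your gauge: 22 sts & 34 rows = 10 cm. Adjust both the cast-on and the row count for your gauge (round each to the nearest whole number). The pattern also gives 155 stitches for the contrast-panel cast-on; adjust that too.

Cast on 217 stitches; work 537 rows; contrast-panel cast-on 136 stitches.

Stitches: 247 × 22/25 = 217.36 → 217.
Rows: 553 × 34/35 = 537.20 → 537.
contrast-panel cast-on: 155 × 22/25 = 136.40 → 136.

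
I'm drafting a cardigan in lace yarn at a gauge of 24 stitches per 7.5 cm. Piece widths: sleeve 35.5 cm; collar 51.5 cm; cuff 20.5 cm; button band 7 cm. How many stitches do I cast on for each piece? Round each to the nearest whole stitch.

Rate = 24/7.5 = 3.2 sts per cm.
sleeve: 35.5 × 3.2 = 113.60 → 114.
collar: 51.5 × 3.2 = 164.80 → 165.
cuff: 20.5 × 3.2 = 65.60 → 66.
button band: 7 × 3.2 = 22.40 → 22.

sleeve 114; collar 165; cuff 66; button band 22.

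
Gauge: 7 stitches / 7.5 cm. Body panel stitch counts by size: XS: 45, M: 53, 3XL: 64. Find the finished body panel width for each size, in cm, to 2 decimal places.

7/7.5 = 0.933 sts per cm.
XS: 45 / 0.933 = 48.214 → 48.21 cm.
M: 53 / 0.933 = 56.786 → 56.79 cm.
3XL: 64 / 0.933 = 68.571 → 68.57 cm.

XS 48.21 cm; M 56.79 cm; 3XL 68.57 cm.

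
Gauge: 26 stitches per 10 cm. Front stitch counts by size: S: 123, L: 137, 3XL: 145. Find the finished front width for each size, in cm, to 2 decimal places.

26/10 = 2.6 sts per cm.
S: 123 / 2.6 = 47.308 → 47.31 cm.
L: 137 / 2.6 = 52.692 → 52.69 cm.
3XL: 145 / 2.6 = 55.769 → 55.77 cm.

S 47.31 cm; L 52.69 cm; 3XL 55.77 cm.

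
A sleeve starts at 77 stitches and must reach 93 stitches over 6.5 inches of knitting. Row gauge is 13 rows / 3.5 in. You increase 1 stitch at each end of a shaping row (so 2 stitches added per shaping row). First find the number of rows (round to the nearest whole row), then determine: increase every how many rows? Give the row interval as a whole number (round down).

Rows = 6.5 × 3.714 = 24.1 → 24 rows.
Stitches to add: 16 → 8 shaping rows (at 2 st each).
24 / 8 = 3.00 → every 3 rows.

Increase every 3rd row.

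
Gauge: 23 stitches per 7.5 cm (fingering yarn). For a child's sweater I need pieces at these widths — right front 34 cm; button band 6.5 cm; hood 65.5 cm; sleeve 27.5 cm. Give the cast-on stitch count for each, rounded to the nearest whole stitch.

right front 104; button band 20; hood 201; sleeve 84.

Rate = 23/7.5 = 3.067 sts per cm.
right front: 34 × 3.067 = 104.27 → 104.
button band: 6.5 × 3.067 = 19.93 → 20.
hood: 65.5 × 3.067 = 200.87 → 201.
sleeve: 27.5 × 3.067 = 84.33 → 84.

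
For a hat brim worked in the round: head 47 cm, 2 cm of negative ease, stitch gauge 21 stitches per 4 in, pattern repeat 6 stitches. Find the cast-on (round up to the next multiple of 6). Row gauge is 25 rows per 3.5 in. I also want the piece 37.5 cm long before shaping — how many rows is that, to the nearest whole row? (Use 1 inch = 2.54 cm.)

Finished = 47 − 2 = 45 cm.
45 cm × 1/2.54 = 17.72 inches.
21/4 = 5.25 sts per in; 17.72 × 5.25 = 93.01 sts.
Next multiple of 6 → 96.
37.5 cm = 14.76 inches; × 7.143 = 105.46 → 105 rows.

Cast on 96 stitches; work 105 rows.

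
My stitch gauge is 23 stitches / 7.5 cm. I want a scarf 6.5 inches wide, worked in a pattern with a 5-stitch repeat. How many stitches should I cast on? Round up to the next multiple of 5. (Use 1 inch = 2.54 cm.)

Cast on 55 stitches.

6.5 in = 6.5 × 2.54 = 16.51 cm.
23 / 7.5 = 3.067 sts/cm.
16.51 × 3.067 = 50.63 sts.
→ 55.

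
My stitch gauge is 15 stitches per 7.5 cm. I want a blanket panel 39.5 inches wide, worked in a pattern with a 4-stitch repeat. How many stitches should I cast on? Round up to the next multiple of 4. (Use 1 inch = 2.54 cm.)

39.5 in = 39.5 × 2.54 = 100.33 cm.
15 / 7.5 = 2 sts/cm.
100.33 × 2 = 200.66 sts.
→ 204.

Cast on 204 stitches.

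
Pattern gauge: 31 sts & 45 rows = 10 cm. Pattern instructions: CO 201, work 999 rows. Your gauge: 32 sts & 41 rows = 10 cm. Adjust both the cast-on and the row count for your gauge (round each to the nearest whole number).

Cast on 207 stitches; work 910 rows.

Stitches: 201 × 32/31 = 207.48 → 207.
Rows: 999 × 41/45 = 910.20 → 910.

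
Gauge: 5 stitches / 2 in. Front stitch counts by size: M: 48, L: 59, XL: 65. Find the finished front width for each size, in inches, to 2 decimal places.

5/2 = 2.5 sts per in.
M: 48 / 2.5 = 19.200 → 19.20 in.
L: 59 / 2.5 = 23.600 → 23.60 in.
XL: 65 / 2.5 = 26.000 → 26.00 in.

M 19.20 inches; L 23.60 inches; XL 26.00 inches.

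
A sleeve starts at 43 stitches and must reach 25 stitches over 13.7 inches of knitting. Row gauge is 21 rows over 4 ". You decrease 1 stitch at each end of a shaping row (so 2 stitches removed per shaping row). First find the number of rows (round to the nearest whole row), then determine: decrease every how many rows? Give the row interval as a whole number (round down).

Rows = 13.7 × 5.25 = 71.9 → 72 rows.
Stitches to remove: 18 → 9 shaping rows (at 2 st each).
72 / 9 = 8.00 → every 8 rows.

Decrease every 8th row.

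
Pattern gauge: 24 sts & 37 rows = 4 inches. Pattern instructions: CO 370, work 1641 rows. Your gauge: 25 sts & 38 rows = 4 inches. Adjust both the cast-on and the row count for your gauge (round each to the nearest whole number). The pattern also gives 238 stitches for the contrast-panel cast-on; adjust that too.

Cast on 385 stitches; work 1685 rows; contrast-panel cast-on 248 stitches.

Stitches: 370 × 25/24 = 385.42 → 385.
Rows: 1641 × 38/37 = 1685.35 → 1685.
contrast-panel cast-on: 238 × 25/24 = 247.92 → 248.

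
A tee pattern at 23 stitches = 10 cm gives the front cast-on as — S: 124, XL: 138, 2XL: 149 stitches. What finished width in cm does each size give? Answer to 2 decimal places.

23/10 = 2.3 sts per cm.
S: 124 / 2.3 = 53.913 → 53.91 cm.
XL: 138 / 2.3 = 60.000 → 60.00 cm.
2XL: 149 / 2.3 = 64.783 → 64.78 cm.

S 53.91 cm; XL 60.00 cm; 2XL 64.78 cm.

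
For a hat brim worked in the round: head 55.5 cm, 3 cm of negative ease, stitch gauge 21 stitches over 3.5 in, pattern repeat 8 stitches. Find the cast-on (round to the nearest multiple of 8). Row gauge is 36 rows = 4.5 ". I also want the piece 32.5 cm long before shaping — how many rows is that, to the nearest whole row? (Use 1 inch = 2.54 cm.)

Cast on 128 stitches; work 102 rows.

Finished = 55.5 − 3 = 52.5 cm.
52.5 cm × 1/2.54 = 20.67 inches.
21/3.5 = 6 sts per in; 20.67 × 6 = 124.02 sts.
Nearest multiple of 8 → 128.
32.5 cm = 12.80 inches; × 8 = 102.36 → 102 rows.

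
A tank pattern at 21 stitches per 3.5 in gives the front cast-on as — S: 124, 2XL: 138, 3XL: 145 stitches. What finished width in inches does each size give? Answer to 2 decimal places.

21/3.5 = 6 sts per in.
S: 124 / 6 = 20.667 → 20.67 in.
2XL: 138 / 6 = 23.000 → 23.00 in.
3XL: 145 / 6 = 24.167 → 24.17 in.

S 20.67 inches; 2XL 23.00 inches; 3XL 24.17 inches.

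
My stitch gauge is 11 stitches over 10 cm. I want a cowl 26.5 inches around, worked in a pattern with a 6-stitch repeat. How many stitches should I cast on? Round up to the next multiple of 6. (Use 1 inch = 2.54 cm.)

26.5 in = 26.5 × 2.54 = 67.31 cm.
11 / 10 = 1.1 sts/cm.
67.31 × 1.1 = 74.04 sts.
→ 78.

Cast on 78 stitches.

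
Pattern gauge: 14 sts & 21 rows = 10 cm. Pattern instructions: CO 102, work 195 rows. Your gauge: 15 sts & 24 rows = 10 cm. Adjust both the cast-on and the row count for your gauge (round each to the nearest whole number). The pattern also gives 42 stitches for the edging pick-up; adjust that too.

Stitches: 102 × 15/14 = 109.29 → 109.
Rows: 195 × 24/21 = 222.86 → 223.
edging pick-up: 42 × 15/14 = 45.00 → 45.

Cast on 109 stitches; work 223 rows; edging pick-up 45 stitches.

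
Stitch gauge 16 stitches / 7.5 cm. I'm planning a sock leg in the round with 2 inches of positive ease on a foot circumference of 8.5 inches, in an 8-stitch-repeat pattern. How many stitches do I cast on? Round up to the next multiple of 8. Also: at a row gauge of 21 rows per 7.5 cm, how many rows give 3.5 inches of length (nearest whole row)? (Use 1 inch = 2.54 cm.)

Finished = 8.5 + 2 = 10.5 inches.
10.5 inches × 2.54 = 26.67 cm.
16/7.5 = 2.133 sts per cm; 26.67 × 2.133 = 56.90 sts.
Next multiple of 8 → 64.
3.5 inches = 8.89 cm; × 2.8 = 24.89 → 25 rows.

Cast on 64 stitches; work 25 rows.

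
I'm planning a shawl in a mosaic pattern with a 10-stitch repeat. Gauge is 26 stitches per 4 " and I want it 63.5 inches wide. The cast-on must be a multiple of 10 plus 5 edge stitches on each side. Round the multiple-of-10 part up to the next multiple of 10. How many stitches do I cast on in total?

420 stitches.

26 / 4 = 6.5 sts per inch.
63.5 × 6.5 = 412.75 sts.
Less 10 edge sts → 402.75 for the repeat.
Next multiple of 10: 410.
Add back 10 edge sts → 420.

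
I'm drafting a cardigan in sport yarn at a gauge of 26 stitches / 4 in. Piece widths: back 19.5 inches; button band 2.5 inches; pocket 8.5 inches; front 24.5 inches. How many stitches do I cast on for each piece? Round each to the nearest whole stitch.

back 127; button band 16; pocket 55; front 159.

Rate = 26/4 = 6.5 sts per in.
back: 19.5 × 6.5 = 126.75 → 127.
button band: 2.5 × 6.5 = 16.25 → 16.
pocket: 8.5 × 6.5 = 55.25 → 55.
front: 24.5 × 6.5 = 159.25 → 159.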